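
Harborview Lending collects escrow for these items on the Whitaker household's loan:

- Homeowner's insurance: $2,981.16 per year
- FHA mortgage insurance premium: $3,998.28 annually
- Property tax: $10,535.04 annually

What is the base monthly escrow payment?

Homeowner's insurance — $2,981.16/yr
FHA mortgage insurance premium — $3,998.28/yr
Property tax — $10,535.04/yr
Annual escrow total = $17,514.48
Monthly = $17,514.48 ÷ 12 = $1,459.54

$1,459.54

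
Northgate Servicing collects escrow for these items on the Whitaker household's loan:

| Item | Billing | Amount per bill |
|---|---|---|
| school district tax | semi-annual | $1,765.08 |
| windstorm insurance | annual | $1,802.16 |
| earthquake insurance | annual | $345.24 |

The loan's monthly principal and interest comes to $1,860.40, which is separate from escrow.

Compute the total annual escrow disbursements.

School district tax: $1,765.08 × 2 = $3,530.16 annually
Windstorm insurance: $1,802.16 annually
Earthquake insurance: $345.24 annually
Total annual escrow = $5,677.56

$5,677.56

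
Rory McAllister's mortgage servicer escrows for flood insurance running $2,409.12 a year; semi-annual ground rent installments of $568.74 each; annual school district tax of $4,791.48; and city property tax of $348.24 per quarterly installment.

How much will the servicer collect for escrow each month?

$810.92

Flood insurance: $2,409.12 per year
Ground rent: $568.74 × 2 = $1,137.48 per year
School district tax: $4,791.48 per year
City property tax: $348.24 × 4 = $1,392.96 per year
Yearly total = $9,731.04
Base monthly escrow = $9,731.04 / 12 = $810.92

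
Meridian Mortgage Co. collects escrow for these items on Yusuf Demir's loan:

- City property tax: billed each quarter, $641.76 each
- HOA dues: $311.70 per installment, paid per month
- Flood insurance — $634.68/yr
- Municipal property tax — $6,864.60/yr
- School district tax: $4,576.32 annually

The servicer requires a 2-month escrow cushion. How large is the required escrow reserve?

$3,063.84

City property tax = $641.76 × 4 = $2,567.04/yr
HOA dues = $311.70 × 12 = $3,740.40/yr
Flood insurance = $634.68/yr
Municipal property tax = $6,864.60/yr
School district tax = $4,576.32/yr
Total annual escrow = $18,383.04
Monthly = $18,383.04 / 12 = $1,531.92
Required cushion = 2 × $1,531.92 = $3,063.84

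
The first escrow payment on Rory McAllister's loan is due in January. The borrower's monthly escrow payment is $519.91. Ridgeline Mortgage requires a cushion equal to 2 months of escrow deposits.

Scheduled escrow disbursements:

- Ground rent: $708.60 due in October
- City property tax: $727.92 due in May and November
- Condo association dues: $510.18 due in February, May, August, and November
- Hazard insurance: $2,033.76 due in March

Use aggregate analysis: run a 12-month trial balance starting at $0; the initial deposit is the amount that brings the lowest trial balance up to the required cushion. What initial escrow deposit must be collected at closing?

Cushion = 2 × $519.91 = $1,039.82
Trial balance (start $0, +$519.91 each month, − disbursements):
  Jan: +$519.91 → $519.91
  Feb: +$519.91 − $510.18 → $529.64
  Mar: +$519.91 − $2,033.76 → -$984.21
  Apr: +$519.91 → -$464.30
  May: +$519.91 − $1,238.10 → -$1,182.49
  Jun: +$519.91 → -$662.58
  Jul: +$519.91 → -$142.67
  Aug: +$519.91 − $510.18 → -$132.94
  Sep: +$519.91 → $386.97
  Oct: +$519.91 − $708.60 → $198.28
  Nov: +$519.91 − $1,238.10 → -$519.91
  Dec: +$519.91 → $0.00
Lowest trial balance = -$1,182.49 (May)
Initial deposit = cushion − low point = $1,039.82 − (-$1,182.49) = $2,222.31

$2,222.31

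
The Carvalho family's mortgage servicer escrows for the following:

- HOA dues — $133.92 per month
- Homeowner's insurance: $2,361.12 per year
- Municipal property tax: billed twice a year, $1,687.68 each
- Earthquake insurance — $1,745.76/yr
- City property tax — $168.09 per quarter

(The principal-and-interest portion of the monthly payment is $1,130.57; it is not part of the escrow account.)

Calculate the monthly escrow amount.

$813.47

HOA dues = $133.92 × 12 = $1,607.04 annually
Homeowner's insurance = $2,361.12 annually
Municipal property tax = $1,687.68 × 2 = $3,375.36 annually
Earthquake insurance = $1,745.76 annually
City property tax = $168.09 × 4 = $672.36 annually
Total annual escrow = $1,607.04 + $2,361.12 + $3,375.36 + $1,745.76 + $672.36 = $9,761.64
Per month = $9,761.64 / 12 = $813.47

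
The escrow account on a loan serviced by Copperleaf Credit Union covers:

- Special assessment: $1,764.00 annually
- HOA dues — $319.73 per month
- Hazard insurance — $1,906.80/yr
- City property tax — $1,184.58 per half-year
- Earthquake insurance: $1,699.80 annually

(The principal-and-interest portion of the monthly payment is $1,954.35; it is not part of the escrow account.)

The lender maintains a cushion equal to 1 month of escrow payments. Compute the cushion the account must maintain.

Special assessment — $1,764.00
HOA dues — $319.73 × 12 = $3,836.76
Hazard insurance — $1,906.80
City property tax — $1,184.58 × 2 = $2,369.16
Earthquake insurance — $1,699.80
Total per year = $11,576.52
Base monthly escrow = $11,576.52 ÷ 12 = $964.71
Reserve = 1 × $964.71 = $964.71

$964.71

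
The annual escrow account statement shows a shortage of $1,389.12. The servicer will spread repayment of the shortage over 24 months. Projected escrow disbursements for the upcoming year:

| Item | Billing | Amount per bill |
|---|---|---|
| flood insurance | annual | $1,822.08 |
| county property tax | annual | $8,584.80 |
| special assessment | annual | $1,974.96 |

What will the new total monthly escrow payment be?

$1,089.70

Flood insurance: $1,822.08 per year
County property tax: $8,584.80 per year
Special assessment: $1,974.96 per year
Yearly total = $1,822.08 + $8,584.80 + $1,974.96 = $12,381.84
Monthly escrow = $12,381.84 / 12 = $1,031.82
Shortage per month = $1,389.12 ÷ 24 = $57.88
Adjusted monthly = $1,031.82 + $57.88 = $1,089.70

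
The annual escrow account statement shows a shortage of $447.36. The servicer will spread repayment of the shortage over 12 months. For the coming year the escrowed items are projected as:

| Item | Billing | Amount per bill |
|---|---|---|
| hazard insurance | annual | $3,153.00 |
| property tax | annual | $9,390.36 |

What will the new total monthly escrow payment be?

Hazard insurance = $3,153.00 annually
Property tax = $9,390.36 annually
Combined annual = $12,543.36
Per month = $12,543.36 ÷ 12 = $1,045.28
Monthly shortage recovery: $447.36 / 12 = $37.28
Adjusted monthly = $1,045.28 + $37.28 = $1,082.56

$1,082.56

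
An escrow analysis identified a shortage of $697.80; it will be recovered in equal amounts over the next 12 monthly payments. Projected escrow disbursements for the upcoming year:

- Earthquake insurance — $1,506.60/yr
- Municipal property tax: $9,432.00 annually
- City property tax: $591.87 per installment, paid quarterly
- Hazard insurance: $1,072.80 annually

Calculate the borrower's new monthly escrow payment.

$1,256.39

Earthquake insurance = $1,506.60
Municipal property tax = $9,432.00
City property tax = $591.87 × 4 = $2,367.48
Hazard insurance = $1,072.80
Annual escrow total = $1,506.60 + $9,432.00 + $2,367.48 + $1,072.80 = $14,378.88
Monthly escrow = $14,378.88 ÷ 12 = $1,198.24
Shortage spread = $697.80 ÷ 12 = $58.15/mo
New monthly escrow = $1,198.24 + $58.15 = $1,256.39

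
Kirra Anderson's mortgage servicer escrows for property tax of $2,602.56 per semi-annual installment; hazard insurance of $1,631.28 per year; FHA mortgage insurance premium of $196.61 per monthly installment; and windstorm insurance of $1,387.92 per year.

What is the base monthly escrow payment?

$881.97

Property tax: $2,602.56 × 2 = $5,205.12 per year
Hazard insurance: $1,631.28 per year
FHA mortgage insurance premium: $196.61 × 12 = $2,359.32 per year
Windstorm insurance: $1,387.92 per year
Annual escrow total = $5,205.12 + $1,631.28 + $2,359.32 + $1,387.92 = $10,583.64
Monthly escrow = $10,583.64 / 12 = $881.97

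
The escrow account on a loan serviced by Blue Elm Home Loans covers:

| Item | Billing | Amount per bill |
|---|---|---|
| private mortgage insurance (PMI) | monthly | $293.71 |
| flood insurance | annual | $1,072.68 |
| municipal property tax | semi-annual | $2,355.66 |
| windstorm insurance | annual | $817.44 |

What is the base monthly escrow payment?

Private mortgage insurance (PMI): $293.71 × 12 = $3,524.52 annually
Flood insurance: $1,072.68 annually
Municipal property tax: $2,355.66 × 2 = $4,711.32 annually
Windstorm insurance: $817.44 annually
Yearly total = $3,524.52 + $1,072.68 + $4,711.32 + $817.44 = $10,125.96
Monthly = $10,125.96 ÷ 12 = $843.83

$843.83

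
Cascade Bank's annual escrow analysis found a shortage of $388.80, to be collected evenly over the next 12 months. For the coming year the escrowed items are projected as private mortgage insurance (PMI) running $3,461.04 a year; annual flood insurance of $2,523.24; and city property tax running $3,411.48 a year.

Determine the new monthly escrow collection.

$815.38

Private mortgage insurance (PMI): $3,461.04/yr
Flood insurance: $2,523.24/yr
City property tax: $3,411.48/yr
Annual escrow total = $3,461.04 + $2,523.24 + $3,411.48 = $9,395.76
Base monthly escrow = $9,395.76 ÷ 12 = $782.98
Monthly shortage recovery: $388.80 ÷ 12 = $32.40
New monthly escrow = $782.98 + $32.40 = $815.38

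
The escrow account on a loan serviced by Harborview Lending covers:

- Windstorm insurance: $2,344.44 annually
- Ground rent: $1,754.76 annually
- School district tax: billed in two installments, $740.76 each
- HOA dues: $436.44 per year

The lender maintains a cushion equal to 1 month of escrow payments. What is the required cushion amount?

$501.43

Windstorm insurance — $2,344.44 per year
Ground rent — $1,754.76 per year
School district tax — $740.76 × 2 = $1,481.52 per year
HOA dues — $436.44 per year
Combined annual = $2,344.44 + $1,754.76 + $1,481.52 + $436.44 = $6,017.16
Monthly = $6,017.16 / 12 = $501.43
Cushion = 1 × $501.43 = $501.43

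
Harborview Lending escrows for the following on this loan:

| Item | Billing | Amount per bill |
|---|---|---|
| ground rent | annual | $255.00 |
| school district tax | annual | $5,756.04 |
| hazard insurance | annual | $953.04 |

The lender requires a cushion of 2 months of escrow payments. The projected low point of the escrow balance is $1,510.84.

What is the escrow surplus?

Ground rent: $255.00 per year
School district tax: $5,756.04 per year
Hazard insurance: $953.04 per year
Total per year = $6,964.08
Monthly escrow = $6,964.08 ÷ 12 = $580.34
Cushion = 2 × $580.34 = $1,160.68
Excess over cushion: $1,510.84 − $1,160.68 = $350.16

$350.16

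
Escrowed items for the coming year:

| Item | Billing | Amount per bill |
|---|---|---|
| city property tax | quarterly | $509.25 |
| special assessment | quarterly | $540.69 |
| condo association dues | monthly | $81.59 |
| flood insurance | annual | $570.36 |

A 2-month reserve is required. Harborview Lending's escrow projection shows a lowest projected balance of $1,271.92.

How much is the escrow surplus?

$313.72

City property tax = $509.25 × 4 = $2,037.00 per year
Special assessment = $540.69 × 4 = $2,162.76 per year
Condo association dues = $81.59 × 12 = $979.08 per year
Flood insurance = $570.36 per year
Yearly total = $2,037.00 + $2,162.76 + $979.08 + $570.36 = $5,749.20
Monthly = $5,749.20 ÷ 12 = $479.10
Cushion = 2 × $479.10 = $958.20
Excess over cushion: $1,271.92 − $958.20 = $313.72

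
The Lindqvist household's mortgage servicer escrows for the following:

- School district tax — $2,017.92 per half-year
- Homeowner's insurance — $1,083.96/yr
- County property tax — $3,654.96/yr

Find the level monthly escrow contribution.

School district tax = $2,017.92 × 2 = $4,035.84
Homeowner's insurance = $1,083.96
County property tax = $3,654.96
Annual escrow total = $4,035.84 + $1,083.96 + $3,654.96 = $8,774.76
Monthly = $8,774.76 / 12 = $731.23

$731.23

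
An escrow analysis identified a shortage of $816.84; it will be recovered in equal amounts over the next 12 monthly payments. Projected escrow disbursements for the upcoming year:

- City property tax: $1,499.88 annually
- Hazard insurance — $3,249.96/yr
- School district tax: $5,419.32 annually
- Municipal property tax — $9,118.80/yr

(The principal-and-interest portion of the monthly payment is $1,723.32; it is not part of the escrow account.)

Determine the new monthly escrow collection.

$1,675.40

City property tax — $1,499.88 per year
Hazard insurance — $3,249.96 per year
School district tax — $5,419.32 per year
Municipal property tax — $9,118.80 per year
Combined annual = $1,499.88 + $3,249.96 + $5,419.32 + $9,118.80 = $19,287.96
Monthly = $19,287.96 ÷ 12 = $1,607.33
Shortage per month = $816.84 ÷ 12 = $68.07
New monthly escrow = $1,607.33 + $68.07 = $1,675.40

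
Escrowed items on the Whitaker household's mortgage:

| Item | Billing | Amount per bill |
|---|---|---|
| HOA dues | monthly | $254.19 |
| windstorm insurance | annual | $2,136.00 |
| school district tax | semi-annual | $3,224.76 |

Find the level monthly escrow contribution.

HOA dues = $254.19 × 12 = $3,050.28 per year
Windstorm insurance = $2,136.00 per year
School district tax = $3,224.76 × 2 = $6,449.52 per year
Total per year = $3,050.28 + $2,136.00 + $6,449.52 = $11,635.80
Monthly = $11,635.80 ÷ 12 = $969.65

$969.65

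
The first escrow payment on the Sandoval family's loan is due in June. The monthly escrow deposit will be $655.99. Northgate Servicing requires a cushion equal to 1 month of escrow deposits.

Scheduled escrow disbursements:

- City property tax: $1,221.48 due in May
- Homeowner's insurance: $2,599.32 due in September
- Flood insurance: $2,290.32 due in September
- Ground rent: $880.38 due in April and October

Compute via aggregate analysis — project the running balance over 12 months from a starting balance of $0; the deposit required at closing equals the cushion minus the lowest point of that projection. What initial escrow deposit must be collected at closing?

Cushion = 1 × $655.99 = $655.99
Trial balance (start $0, +$655.99 each month, − disbursements):
  Jun: +$655.99 → $655.99
  Jul: +$655.99 → $1,311.98
  Aug: +$655.99 → $1,967.97
  Sep: +$655.99 − $4,889.64 → -$2,265.68
  Oct: +$655.99 − $880.38 → -$2,490.07
  Nov: +$655.99 → -$1,834.08
  Dec: +$655.99 → -$1,178.09
  Jan: +$655.99 → -$522.10
  Feb: +$655.99 → $133.89
  Mar: +$655.99 → $789.88
  Apr: +$655.99 − $880.38 → $565.49
  May: +$655.99 − $1,221.48 → $0.00
Lowest trial balance = -$2,490.07 (Oct)
Initial deposit = cushion − low point = $655.99 − (-$2,490.07) = $3,146.06

$3,146.06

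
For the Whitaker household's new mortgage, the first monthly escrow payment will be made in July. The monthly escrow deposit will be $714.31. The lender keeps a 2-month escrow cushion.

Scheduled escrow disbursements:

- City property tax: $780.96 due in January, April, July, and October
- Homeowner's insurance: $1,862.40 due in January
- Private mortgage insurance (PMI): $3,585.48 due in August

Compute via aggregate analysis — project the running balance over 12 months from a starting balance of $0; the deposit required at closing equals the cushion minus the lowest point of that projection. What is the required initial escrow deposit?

$4,366.44

Cushion = 2 × $714.31 = $1,428.62
Trial balance (start $0, +$714.31 each month, − disbursements):
  Jul: +$714.31 − $780.96 → -$66.65
  Aug: +$714.31 − $3,585.48 → -$2,937.82
  Sep: +$714.31 → -$2,223.51
  Oct: +$714.31 − $780.96 → -$2,290.16
  Nov: +$714.31 → -$1,575.85
  Dec: +$714.31 → -$861.54
  Jan: +$714.31 − $2,643.36 → -$2,790.59
  Feb: +$714.31 → -$2,076.28
  Mar: +$714.31 → -$1,361.97
  Apr: +$714.31 − $780.96 → -$1,428.62
  May: +$714.31 → -$714.31
  Jun: +$714.31 → $0.00
Lowest trial balance = -$2,937.82 (Aug)
Initial deposit = cushion − low point = $1,428.62 − (-$2,937.82) = $4,366.44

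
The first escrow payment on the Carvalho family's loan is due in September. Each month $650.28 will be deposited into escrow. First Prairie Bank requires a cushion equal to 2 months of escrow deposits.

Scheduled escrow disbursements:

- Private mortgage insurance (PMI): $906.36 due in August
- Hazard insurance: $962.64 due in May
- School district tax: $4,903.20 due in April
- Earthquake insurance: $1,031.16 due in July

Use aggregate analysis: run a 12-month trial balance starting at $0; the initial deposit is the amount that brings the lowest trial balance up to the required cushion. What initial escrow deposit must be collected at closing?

$1,313.88

Cushion = 2 × $650.28 = $1,300.56
Trial balance (start $0, +$650.28 each month, − disbursements):
  Sep: +$650.28 → $650.28
  Oct: +$650.28 → $1,300.56
  Nov: +$650.28 → $1,950.84
  Dec: +$650.28 → $2,601.12
  Jan: +$650.28 → $3,251.40
  Feb: +$650.28 → $3,901.68
  Mar: +$650.28 → $4,551.96
  Apr: +$650.28 − $4,903.20 → $299.04
  May: +$650.28 − $962.64 → -$13.32
  Jun: +$650.28 → $636.96
  Jul: +$650.28 − $1,031.16 → $256.08
  Aug: +$650.28 − $906.36 → $0.00
Lowest trial balance = -$13.32 (May)
Initial deposit = cushion − low point = $1,300.56 − (-$13.32) = $1,313.88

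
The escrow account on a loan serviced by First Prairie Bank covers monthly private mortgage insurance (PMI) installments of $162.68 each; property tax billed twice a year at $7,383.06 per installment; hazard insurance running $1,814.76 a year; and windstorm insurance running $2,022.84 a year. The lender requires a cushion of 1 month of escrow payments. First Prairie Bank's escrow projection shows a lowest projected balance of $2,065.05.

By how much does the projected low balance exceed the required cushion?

$352.06

Private mortgage insurance (PMI): $162.68 × 12 = $1,952.16 annually
Property tax: $7,383.06 × 2 = $14,766.12 annually
Hazard insurance: $1,814.76 annually
Windstorm insurance: $2,022.84 annually
Combined annual = $20,555.88
Per month = $20,555.88 / 12 = $1,712.99
Required reserve = 1 × $1,712.99 = $1,712.99
Excess over cushion: $2,065.05 − $1,712.99 = $352.06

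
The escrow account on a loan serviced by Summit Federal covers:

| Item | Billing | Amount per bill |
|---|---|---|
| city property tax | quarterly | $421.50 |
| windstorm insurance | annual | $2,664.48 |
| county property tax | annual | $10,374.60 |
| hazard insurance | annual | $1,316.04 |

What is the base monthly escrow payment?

City property tax: $421.50 × 4 = $1,686.00 annually
Windstorm insurance: $2,664.48 annually
County property tax: $10,374.60 annually
Hazard insurance: $1,316.04 annually
Total per year = $16,041.12
Monthly escrow = $16,041.12 ÷ 12 = $1,336.76

$1,336.76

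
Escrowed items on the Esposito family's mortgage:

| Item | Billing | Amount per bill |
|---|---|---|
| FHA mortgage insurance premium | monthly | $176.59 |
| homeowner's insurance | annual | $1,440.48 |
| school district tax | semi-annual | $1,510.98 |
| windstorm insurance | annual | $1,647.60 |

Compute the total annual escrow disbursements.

FHA mortgage insurance premium — $176.59 × 12 = $2,119.08 annually
Homeowner's insurance — $1,440.48 annually
School district tax — $1,510.98 × 2 = $3,021.96 annually
Windstorm insurance — $1,647.60 annually
Total annual escrow = $2,119.08 + $1,440.48 + $3,021.96 + $1,647.60 = $8,229.12

$8,229.12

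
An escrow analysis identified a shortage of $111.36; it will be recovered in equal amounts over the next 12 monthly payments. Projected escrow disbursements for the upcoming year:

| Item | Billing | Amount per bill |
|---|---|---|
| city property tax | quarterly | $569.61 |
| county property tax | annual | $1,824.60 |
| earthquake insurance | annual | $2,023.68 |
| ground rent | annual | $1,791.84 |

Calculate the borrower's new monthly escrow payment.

$669.16

City property tax: $569.61 × 4 = $2,278.44
County property tax: $1,824.60
Earthquake insurance: $2,023.68
Ground rent: $1,791.84
Yearly total = $2,278.44 + $1,824.60 + $2,023.68 + $1,791.84 = $7,918.56
Base monthly escrow = $7,918.56 ÷ 12 = $659.88
Shortage spread = $111.36 / 12 = $9.28/mo
New monthly escrow = $659.88 + $9.28 = $669.16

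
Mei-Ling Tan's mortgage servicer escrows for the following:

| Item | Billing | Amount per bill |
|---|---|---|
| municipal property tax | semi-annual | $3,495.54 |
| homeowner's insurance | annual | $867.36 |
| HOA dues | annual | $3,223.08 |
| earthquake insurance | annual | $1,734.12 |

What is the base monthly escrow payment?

Municipal property tax — $3,495.54 × 2 = $6,991.08 annually
Homeowner's insurance — $867.36 annually
HOA dues — $3,223.08 annually
Earthquake insurance — $1,734.12 annually
Total per year = $12,815.64
Monthly escrow = $12,815.64 / 12 = $1,067.97

$1,067.97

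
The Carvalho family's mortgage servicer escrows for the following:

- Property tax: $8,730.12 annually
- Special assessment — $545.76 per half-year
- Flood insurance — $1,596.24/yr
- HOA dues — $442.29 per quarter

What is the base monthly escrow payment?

Property tax: $8,730.12/yr
Special assessment: $545.76 × 2 = $1,091.52/yr
Flood insurance: $1,596.24/yr
HOA dues: $442.29 × 4 = $1,769.16/yr
Annual escrow total = $8,730.12 + $1,091.52 + $1,596.24 + $1,769.16 = $13,187.04
Per month = $13,187.04 ÷ 12 = $1,098.92

$1,098.92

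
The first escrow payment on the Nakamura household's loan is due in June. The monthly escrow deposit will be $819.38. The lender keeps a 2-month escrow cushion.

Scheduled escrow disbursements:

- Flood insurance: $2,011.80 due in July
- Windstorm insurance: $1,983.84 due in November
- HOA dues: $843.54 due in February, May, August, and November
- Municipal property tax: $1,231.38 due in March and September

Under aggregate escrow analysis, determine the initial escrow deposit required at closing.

$3,636.58

Cushion = 2 × $819.38 = $1,638.76
Trial balance (start $0, +$819.38 each month, − disbursements):
  Jun: +$819.38 → $819.38
  Jul: +$819.38 − $2,011.80 → -$373.04
  Aug: +$819.38 − $843.54 → -$397.20
  Sep: +$819.38 − $1,231.38 → -$809.20
  Oct: +$819.38 → $10.18
  Nov: +$819.38 − $2,827.38 → -$1,997.82
  Dec: +$819.38 → -$1,178.44
  Jan: +$819.38 → -$359.06
  Feb: +$819.38 − $843.54 → -$383.22
  Mar: +$819.38 − $1,231.38 → -$795.22
  Apr: +$819.38 → $24.16
  May: +$819.38 − $843.54 → $0.00
Lowest trial balance = -$1,997.82 (Nov)
Initial deposit = cushion − low point = $1,638.76 − (-$1,997.82) = $3,636.58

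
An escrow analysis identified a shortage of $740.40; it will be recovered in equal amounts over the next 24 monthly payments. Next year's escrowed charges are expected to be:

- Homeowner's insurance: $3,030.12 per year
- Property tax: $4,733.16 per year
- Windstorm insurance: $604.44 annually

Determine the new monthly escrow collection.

Homeowner's insurance — $3,030.12 annually
Property tax — $4,733.16 annually
Windstorm insurance — $604.44 annually
Annual escrow total = $8,367.72
Monthly escrow = $8,367.72 ÷ 12 = $697.31
Shortage per month = $740.40 ÷ 24 = $30.85
New monthly escrow = $697.31 + $30.85 = $728.16

$728.16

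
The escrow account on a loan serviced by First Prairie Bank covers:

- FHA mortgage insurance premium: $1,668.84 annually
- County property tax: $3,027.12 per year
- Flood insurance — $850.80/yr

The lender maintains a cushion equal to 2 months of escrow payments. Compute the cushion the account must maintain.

$924.46

FHA mortgage insurance premium — $1,668.84
County property tax — $3,027.12
Flood insurance — $850.80
Total annual escrow = $1,668.84 + $3,027.12 + $850.80 = $5,546.76
Per month = $5,546.76 ÷ 12 = $462.23
Reserve = 2 × $462.23 = $924.46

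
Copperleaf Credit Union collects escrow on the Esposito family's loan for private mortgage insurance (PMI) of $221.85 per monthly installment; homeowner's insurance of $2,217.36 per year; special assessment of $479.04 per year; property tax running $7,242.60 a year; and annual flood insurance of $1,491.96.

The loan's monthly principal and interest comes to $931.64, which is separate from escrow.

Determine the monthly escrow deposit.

$1,174.43

Private mortgage insurance (PMI) = $221.85 × 12 = $2,662.20
Homeowner's insurance = $2,217.36
Special assessment = $479.04
Property tax = $7,242.60
Flood insurance = $1,491.96
Total per year = $2,662.20 + $2,217.36 + $479.04 + $7,242.60 + $1,491.96 = $14,093.16
Base monthly escrow = $14,093.16 / 12 = $1,174.43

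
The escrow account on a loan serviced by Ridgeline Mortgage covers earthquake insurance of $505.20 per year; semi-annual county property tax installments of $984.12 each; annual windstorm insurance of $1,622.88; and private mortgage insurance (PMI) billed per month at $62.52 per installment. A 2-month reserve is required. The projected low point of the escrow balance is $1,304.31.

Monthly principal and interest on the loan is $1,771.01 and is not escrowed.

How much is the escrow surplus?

$496.55

Earthquake insurance — $505.20 per year
County property tax — $984.12 × 2 = $1,968.24 per year
Windstorm insurance — $1,622.88 per year
Private mortgage insurance (PMI) — $62.52 × 12 = $750.24 per year
Yearly total = $505.20 + $1,968.24 + $1,622.88 + $750.24 = $4,846.56
Monthly = $4,846.56 ÷ 12 = $403.88
Required reserve = 2 × $403.88 = $807.76
Surplus = $1,304.31 − $807.76 = $496.55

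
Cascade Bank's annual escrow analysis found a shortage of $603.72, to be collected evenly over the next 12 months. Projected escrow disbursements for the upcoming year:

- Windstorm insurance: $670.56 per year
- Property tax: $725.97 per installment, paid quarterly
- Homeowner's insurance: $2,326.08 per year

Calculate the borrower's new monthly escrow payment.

Windstorm insurance = $670.56 annually
Property tax = $725.97 × 4 = $2,903.88 annually
Homeowner's insurance = $2,326.08 annually
Yearly total = $5,900.52
Per month = $5,900.52 ÷ 12 = $491.71
Monthly shortage recovery: $603.72 ÷ 12 = $50.31
Adjusted monthly = $491.71 + $50.31 = $542.02

$542.02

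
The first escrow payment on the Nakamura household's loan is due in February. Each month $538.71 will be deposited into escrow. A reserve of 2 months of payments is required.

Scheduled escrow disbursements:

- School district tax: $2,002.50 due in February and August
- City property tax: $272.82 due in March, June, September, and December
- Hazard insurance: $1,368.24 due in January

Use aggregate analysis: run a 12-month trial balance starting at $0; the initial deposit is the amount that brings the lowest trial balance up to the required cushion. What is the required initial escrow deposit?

$2,541.21

Cushion = 2 × $538.71 = $1,077.42
Trial balance (start $0, +$538.71 each month, − disbursements):
  Feb: +$538.71 − $2,002.50 → -$1,463.79
  Mar: +$538.71 − $272.82 → -$1,197.90
  Apr: +$538.71 → -$659.19
  May: +$538.71 → -$120.48
  Jun: +$538.71 − $272.82 → $145.41
  Jul: +$538.71 → $684.12
  Aug: +$538.71 − $2,002.50 → -$779.67
  Sep: +$538.71 − $272.82 → -$513.78
  Oct: +$538.71 → $24.93
  Nov: +$538.71 → $563.64
  Dec: +$538.71 − $272.82 → $829.53
  Jan: +$538.71 − $1,368.24 → $0.00
Lowest trial balance = -$1,463.79 (Feb)
Initial deposit = cushion − low point = $1,077.42 − (-$1,463.79) = $2,541.21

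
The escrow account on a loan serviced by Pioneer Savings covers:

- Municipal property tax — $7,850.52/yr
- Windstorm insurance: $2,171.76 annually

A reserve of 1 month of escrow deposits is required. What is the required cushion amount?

Municipal property tax = $7,850.52
Windstorm insurance = $2,171.76
Total per year = $7,850.52 + $2,171.76 = $10,022.28
Per month = $10,022.28 / 12 = $835.19
Required cushion = 1 × $835.19 = $835.19

$835.19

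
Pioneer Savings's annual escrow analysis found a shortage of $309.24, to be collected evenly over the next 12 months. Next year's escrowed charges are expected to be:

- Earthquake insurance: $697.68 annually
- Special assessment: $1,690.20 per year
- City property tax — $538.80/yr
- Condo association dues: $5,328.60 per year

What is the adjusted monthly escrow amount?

$713.71

Earthquake insurance = $697.68/yr
Special assessment = $1,690.20/yr
City property tax = $538.80/yr
Condo association dues = $5,328.60/yr
Annual escrow total = $8,255.28
Base monthly escrow = $8,255.28 ÷ 12 = $687.94
Monthly shortage recovery: $309.24 ÷ 12 = $25.77
Adjusted monthly = $687.94 + $25.77 = $713.71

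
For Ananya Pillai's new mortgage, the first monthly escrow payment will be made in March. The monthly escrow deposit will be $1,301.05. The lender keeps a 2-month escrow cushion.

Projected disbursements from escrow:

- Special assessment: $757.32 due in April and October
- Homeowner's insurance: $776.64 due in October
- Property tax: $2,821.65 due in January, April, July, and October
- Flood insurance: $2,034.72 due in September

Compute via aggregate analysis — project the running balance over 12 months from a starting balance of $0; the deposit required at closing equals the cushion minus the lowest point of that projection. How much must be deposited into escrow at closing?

$4,984.65

Cushion = 2 × $1,301.05 = $2,602.10
Trial balance (start $0, +$1,301.05 each month, − disbursements):
  Mar: +$1,301.05 → $1,301.05
  Apr: +$1,301.05 − $3,578.97 → -$976.87
  May: +$1,301.05 → $324.18
  Jun: +$1,301.05 → $1,625.23
  Jul: +$1,301.05 − $2,821.65 → $104.63
  Aug: +$1,301.05 → $1,405.68
  Sep: +$1,301.05 − $2,034.72 → $672.01
  Oct: +$1,301.05 − $4,355.61 → -$2,382.55
  Nov: +$1,301.05 → -$1,081.50
  Dec: +$1,301.05 → $219.55
  Jan: +$1,301.05 − $2,821.65 → -$1,301.05
  Feb: +$1,301.05 → $0.00
Lowest trial balance = -$2,382.55 (Oct)
Initial deposit = cushion − low point = $2,602.10 − (-$2,382.55) = $4,984.65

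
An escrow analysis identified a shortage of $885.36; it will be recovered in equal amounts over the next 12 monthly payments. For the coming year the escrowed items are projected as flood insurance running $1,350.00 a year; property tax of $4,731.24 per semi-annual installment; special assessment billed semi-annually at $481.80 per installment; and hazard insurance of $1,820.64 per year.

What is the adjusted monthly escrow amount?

Flood insurance — $1,350.00
Property tax — $4,731.24 × 2 = $9,462.48
Special assessment — $481.80 × 2 = $963.60
Hazard insurance — $1,820.64
Annual escrow total = $1,350.00 + $9,462.48 + $963.60 + $1,820.64 = $13,596.72
Monthly = $13,596.72 ÷ 12 = $1,133.06
Shortage spread = $885.36 ÷ 12 = $73.78/mo
Adjusted monthly = $1,133.06 + $73.78 = $1,206.84

$1,206.84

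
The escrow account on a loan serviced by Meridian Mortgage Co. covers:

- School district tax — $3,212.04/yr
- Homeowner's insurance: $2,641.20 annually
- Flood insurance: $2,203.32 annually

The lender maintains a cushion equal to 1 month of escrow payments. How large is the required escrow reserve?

$671.38

School district tax = $3,212.04 per year
Homeowner's insurance = $2,641.20 per year
Flood insurance = $2,203.32 per year
Total annual escrow = $3,212.04 + $2,641.20 + $2,203.32 = $8,056.56
Monthly = $8,056.56 / 12 = $671.38
Cushion = 1 × $671.38 = $671.38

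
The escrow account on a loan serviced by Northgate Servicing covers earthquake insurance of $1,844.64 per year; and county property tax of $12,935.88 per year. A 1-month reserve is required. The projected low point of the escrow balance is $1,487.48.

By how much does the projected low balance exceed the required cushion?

Earthquake insurance: $1,844.64 annually
County property tax: $12,935.88 annually
Annual escrow total = $14,780.52
Base monthly escrow = $14,780.52 ÷ 12 = $1,231.71
Required reserve = 1 × $1,231.71 = $1,231.71
Excess over cushion: $1,487.48 − $1,231.71 = $255.77

$255.77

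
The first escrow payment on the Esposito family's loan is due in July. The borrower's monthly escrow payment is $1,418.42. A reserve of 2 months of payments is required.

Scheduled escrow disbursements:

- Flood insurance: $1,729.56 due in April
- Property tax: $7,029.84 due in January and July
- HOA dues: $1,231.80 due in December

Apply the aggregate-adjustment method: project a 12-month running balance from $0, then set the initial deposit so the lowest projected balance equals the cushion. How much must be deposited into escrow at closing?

$8,448.26

Cushion = 2 × $1,418.42 = $2,836.84
Trial balance (start $0, +$1,418.42 each month, − disbursements):
  Jul: +$1,418.42 − $7,029.84 → -$5,611.42
  Aug: +$1,418.42 → -$4,193.00
  Sep: +$1,418.42 → -$2,774.58
  Oct: +$1,418.42 → -$1,356.16
  Nov: +$1,418.42 → $62.26
  Dec: +$1,418.42 − $1,231.80 → $248.88
  Jan: +$1,418.42 − $7,029.84 → -$5,362.54
  Feb: +$1,418.42 → -$3,944.12
  Mar: +$1,418.42 → -$2,525.70
  Apr: +$1,418.42 − $1,729.56 → -$2,836.84
  May: +$1,418.42 → -$1,418.42
  Jun: +$1,418.42 → $0.00
Lowest trial balance = -$5,611.42 (Jul)
Initial deposit = cushion − low point = $2,836.84 − (-$5,611.42) = $8,448.26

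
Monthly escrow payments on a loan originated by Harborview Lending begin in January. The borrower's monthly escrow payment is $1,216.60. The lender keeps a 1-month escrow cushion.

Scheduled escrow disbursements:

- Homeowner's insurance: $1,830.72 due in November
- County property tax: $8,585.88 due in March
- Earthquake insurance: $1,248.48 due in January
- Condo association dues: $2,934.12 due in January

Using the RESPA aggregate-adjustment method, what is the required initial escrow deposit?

$10,335.28

Cushion = 1 × $1,216.60 = $1,216.60
Trial balance (start $0, +$1,216.60 each month, − disbursements):
  Jan: +$1,216.60 − $4,182.60 → -$2,966.00
  Feb: +$1,216.60 → -$1,749.40
  Mar: +$1,216.60 − $8,585.88 → -$9,118.68
  Apr: +$1,216.60 → -$7,902.08
  May: +$1,216.60 → -$6,685.48
  Jun: +$1,216.60 → -$5,468.88
  Jul: +$1,216.60 → -$4,252.28
  Aug: +$1,216.60 → -$3,035.68
  Sep: +$1,216.60 → -$1,819.08
  Oct: +$1,216.60 → -$602.48
  Nov: +$1,216.60 − $1,830.72 → -$1,216.60
  Dec: +$1,216.60 → $0.00
Lowest trial balance = -$9,118.68 (Mar)
Initial deposit = cushion − low point = $1,216.60 − (-$9,118.68) = $10,335.28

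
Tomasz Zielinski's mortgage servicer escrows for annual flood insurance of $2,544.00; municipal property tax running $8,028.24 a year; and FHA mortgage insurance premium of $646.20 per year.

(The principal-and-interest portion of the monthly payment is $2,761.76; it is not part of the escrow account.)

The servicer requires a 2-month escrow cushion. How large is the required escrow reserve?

Flood insurance — $2,544.00 per year
Municipal property tax — $8,028.24 per year
FHA mortgage insurance premium — $646.20 per year
Combined annual = $11,218.44
Monthly = $11,218.44 / 12 = $934.87
Cushion = 2 × $934.87 = $1,869.74

$1,869.74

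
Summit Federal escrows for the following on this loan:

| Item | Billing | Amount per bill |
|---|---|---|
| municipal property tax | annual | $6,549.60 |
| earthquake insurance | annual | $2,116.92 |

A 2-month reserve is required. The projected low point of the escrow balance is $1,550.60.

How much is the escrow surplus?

$106.18

Municipal property tax = $6,549.60 annually
Earthquake insurance = $2,116.92 annually
Total per year = $6,549.60 + $2,116.92 = $8,666.52
Per month = $8,666.52 ÷ 12 = $722.21
Required reserve = 2 × $722.21 = $1,444.42
Surplus = $1,550.60 − $1,444.42 = $106.18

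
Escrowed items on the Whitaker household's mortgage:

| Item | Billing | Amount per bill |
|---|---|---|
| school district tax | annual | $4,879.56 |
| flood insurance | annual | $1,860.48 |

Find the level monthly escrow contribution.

$561.67

School district tax — $4,879.56
Flood insurance — $1,860.48
Yearly total = $4,879.56 + $1,860.48 = $6,740.04
Per month = $6,740.04 ÷ 12 = $561.67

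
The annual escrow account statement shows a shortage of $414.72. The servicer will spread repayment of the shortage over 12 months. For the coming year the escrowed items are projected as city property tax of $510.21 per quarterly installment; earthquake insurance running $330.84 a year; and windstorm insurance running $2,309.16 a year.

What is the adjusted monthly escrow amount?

City property tax — $510.21 × 4 = $2,040.84
Earthquake insurance — $330.84
Windstorm insurance — $2,309.16
Yearly total = $4,680.84
Monthly escrow = $4,680.84 ÷ 12 = $390.07
Shortage per month = $414.72 ÷ 12 = $34.56
New monthly escrow = $390.07 + $34.56 = $424.63

$424.63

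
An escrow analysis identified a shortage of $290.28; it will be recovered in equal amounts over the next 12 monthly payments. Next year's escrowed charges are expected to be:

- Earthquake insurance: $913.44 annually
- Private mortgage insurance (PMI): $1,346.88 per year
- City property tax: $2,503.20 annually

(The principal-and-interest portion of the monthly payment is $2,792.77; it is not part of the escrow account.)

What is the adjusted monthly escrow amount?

$421.15

Earthquake insurance — $913.44 per year
Private mortgage insurance (PMI) — $1,346.88 per year
City property tax — $2,503.20 per year
Combined annual = $4,763.52
Per month = $4,763.52 ÷ 12 = $396.96
Shortage per month = $290.28 / 12 = $24.19
New monthly escrow = $396.96 + $24.19 = $421.15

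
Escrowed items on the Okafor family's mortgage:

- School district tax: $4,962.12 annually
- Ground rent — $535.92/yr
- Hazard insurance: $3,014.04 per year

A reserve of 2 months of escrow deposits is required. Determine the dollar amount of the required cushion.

$1,418.68

School district tax: $4,962.12
Ground rent: $535.92
Hazard insurance: $3,014.04
Yearly total = $4,962.12 + $535.92 + $3,014.04 = $8,512.08
Monthly escrow = $8,512.08 / 12 = $709.34
Reserve = 2 × $709.34 = $1,418.68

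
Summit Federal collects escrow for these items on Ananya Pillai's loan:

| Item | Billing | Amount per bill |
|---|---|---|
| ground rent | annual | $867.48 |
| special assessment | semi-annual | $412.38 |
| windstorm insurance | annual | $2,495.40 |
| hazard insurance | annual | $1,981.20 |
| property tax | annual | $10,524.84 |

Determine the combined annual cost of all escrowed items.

Ground rent = $867.48/yr
Special assessment = $412.38 × 2 = $824.76/yr
Windstorm insurance = $2,495.40/yr
Hazard insurance = $1,981.20/yr
Property tax = $10,524.84/yr
Annual escrow total = $16,693.68

$16,693.68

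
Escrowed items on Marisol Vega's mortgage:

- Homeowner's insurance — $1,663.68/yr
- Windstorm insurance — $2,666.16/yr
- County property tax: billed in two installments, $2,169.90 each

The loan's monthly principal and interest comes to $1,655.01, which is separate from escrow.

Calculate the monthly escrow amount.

$722.47

Homeowner's insurance: $1,663.68 per year
Windstorm insurance: $2,666.16 per year
County property tax: $2,169.90 × 2 = $4,339.80 per year
Yearly total = $1,663.68 + $2,666.16 + $4,339.80 = $8,669.64
Per month = $8,669.64 ÷ 12 = $722.47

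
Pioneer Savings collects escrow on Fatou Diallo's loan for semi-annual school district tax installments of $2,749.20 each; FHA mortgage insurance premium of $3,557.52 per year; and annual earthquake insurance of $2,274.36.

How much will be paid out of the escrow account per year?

School district tax: $2,749.20 × 2 = $5,498.40
FHA mortgage insurance premium: $3,557.52
Earthquake insurance: $2,274.36
Total annual escrow = $5,498.40 + $3,557.52 + $2,274.36 = $11,330.28

$11,330.28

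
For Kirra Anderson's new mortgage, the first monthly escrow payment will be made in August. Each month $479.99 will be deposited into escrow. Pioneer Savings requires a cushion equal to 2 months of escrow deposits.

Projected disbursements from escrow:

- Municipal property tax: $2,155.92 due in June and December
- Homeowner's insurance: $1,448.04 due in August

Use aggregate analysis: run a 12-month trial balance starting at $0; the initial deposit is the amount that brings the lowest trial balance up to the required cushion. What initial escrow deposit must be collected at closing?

Cushion = 2 × $479.99 = $959.98
Trial balance (start $0, +$479.99 each month, − disbursements):
  Aug: +$479.99 − $1,448.04 → -$968.05
  Sep: +$479.99 → -$488.06
  Oct: +$479.99 → -$8.07
  Nov: +$479.99 → $471.92
  Dec: +$479.99 − $2,155.92 → -$1,204.01
  Jan: +$479.99 → -$724.02
  Feb: +$479.99 → -$244.03
  Mar: +$479.99 → $235.96
  Apr: +$479.99 → $715.95
  May: +$479.99 → $1,195.94
  Jun: +$479.99 − $2,155.92 → -$479.99
  Jul: +$479.99 → $0.00
Lowest trial balance = -$1,204.01 (Dec)
Initial deposit = cushion − low point = $959.98 − (-$1,204.01) = $2,163.99

$2,163.99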